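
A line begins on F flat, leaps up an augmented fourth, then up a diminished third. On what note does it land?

Dbb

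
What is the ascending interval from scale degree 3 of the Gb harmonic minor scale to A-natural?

augmented seventh

Scale degree 3 of Gb harmonic minor is Bbb.
Bbb up to A: letters B→A make it a seventh; 12 semitones makes it augmented.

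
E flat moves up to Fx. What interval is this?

The letter names run E→F, a span of 1 letter step, so the interval is some kind of second.
Eb to F## is 4 semitones. A major second is 2, so 4 makes it doubly augmented.

doubly augmented second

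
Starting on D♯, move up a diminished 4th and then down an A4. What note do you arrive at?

Db

A diminished fourth up from D# is G (letter G, 4 semitones up).
An augmented fourth down from G is Db (letter D, 6 semitones down).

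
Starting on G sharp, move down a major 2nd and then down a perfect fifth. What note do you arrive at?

B

A major second down from G# is F# (letter F, 2 semitones down).
A perfect fifth down from F# is B (letter B, 7 semitones down).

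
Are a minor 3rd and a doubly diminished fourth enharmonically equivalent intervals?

Yes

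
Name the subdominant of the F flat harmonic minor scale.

Bbb

The Fb harmonic minor scale runs Fb Gb Abb Bbb Cb Dbb Eb.
Degree 4 is Bbb.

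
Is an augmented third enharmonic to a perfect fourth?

An augmented third spans 5 semitones; a perfect fourth spans 5.
They are enharmonically equivalent.

Yes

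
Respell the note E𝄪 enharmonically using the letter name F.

F#

Plain F sits 1 semitone below E##, so on the letter F the same pitch needs a sharp: F#.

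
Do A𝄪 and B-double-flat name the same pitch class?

No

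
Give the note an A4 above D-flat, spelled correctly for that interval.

A fourth above D lands on the letter G.
An augmented fourth spans 6 semitones, so Db moves to pitch class 7. On the letter G that is G.

G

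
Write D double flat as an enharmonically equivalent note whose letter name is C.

Dbb is pitch class 0. The letter C alone is pitch class 0.
Pitch class 0 on C needs no accidental: C.

C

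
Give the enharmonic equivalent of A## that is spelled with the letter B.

A## is pitch class 11. The letter B alone is pitch class 11.
Pitch class 11 on B needs no accidental: B.

B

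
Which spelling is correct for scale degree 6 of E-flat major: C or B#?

C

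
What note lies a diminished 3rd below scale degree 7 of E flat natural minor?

Scale degree 7 of Eb natural minor is Db.
A diminished third (2 semitones) below Db lands on the letter B, giving B.

B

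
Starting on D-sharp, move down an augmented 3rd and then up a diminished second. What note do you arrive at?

Cbb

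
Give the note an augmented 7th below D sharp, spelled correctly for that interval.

D down a major seventh is Eb, so the target letter is E.
From D#, an augmented seventh is 12 semitones down: Eb.

Eb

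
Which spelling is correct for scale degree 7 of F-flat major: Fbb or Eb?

Each scale degree takes a distinct letter name. Degree 7 of a scale on F must use the letter E.
Eb and Fbb are enharmonically the same pitch, but only Eb uses the letter E, so it is the correct spelling here.

Eb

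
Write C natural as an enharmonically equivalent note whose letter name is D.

Dbb

Plain D sits 2 semitones above C, so on the letter D the same pitch needs a double flat: Dbb.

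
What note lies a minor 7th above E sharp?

E up a major seventh is D#, so the target letter is D.
From E#, a minor seventh is 10 semitones up: D#.

D#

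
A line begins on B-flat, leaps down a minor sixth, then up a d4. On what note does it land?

Gb

A minor sixth down from Bb is D (letter D, 8 semitones down).
A diminished fourth up from D is Gb (letter G, 4 semitones up).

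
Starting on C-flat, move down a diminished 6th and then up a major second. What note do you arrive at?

A diminished sixth down from Cb is E (letter E, 7 semitones down).
A major second up from E is F# (letter F, 2 semitones up).

F#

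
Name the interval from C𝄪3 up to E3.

The letter names run C→E, a span of 2 letter steps, so the interval is some kind of third.
C## to E is 2 semitones. A major third is 4, so 2 makes it diminished.

diminished third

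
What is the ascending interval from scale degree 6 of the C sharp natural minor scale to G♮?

minor seventh

Scale degree 6 of C# natural minor is A.
A up to G: letters A→G make it a seventh; 10 semitones makes it minor.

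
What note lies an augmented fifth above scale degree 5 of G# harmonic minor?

A##

Scale degree 5 of G# harmonic minor is D#.
An augmented fifth (8 semitones) above D# lands on the letter A, giving A##.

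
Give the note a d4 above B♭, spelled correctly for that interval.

Ebb

A fourth above B lands on the letter E.
A diminished fourth spans 4 semitones, so Bb moves to pitch class 2. On the letter E that is Ebb.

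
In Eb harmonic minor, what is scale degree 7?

D

The Eb harmonic minor scale runs Eb F Gb Ab Bb Cb D.
Degree 7 is D.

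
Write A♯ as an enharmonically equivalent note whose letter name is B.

Plain B sits 1 semitone above A#, so on the letter B the same pitch needs a flat: Bb.

Bb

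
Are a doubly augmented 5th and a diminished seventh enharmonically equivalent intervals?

A doubly augmented fifth spans 9 semitones; a diminished seventh spans 9.
They are enharmonically equivalent.

Yes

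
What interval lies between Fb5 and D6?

Counting letters F–G–A–B–C–D gives a sixth.
Fb→D = 10 semitones, 1 wider than the major sixth (9), so augmented.

augmented sixth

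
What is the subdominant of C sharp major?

F#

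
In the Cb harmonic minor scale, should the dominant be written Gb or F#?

Gb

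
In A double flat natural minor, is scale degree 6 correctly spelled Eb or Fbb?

Fbb

Each scale degree takes a distinct letter name. Degree 6 of a scale on A must use the letter F.
Fbb and Eb are enharmonically the same pitch, but only Fbb uses the letter F, so it is the correct spelling here.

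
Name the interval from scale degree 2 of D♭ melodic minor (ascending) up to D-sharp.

Scale degree 2 of Db melodic minor (ascending) is Eb.
Eb up to D#: letters E→D make it a seventh; 12 semitones makes it augmented.

augmented seventh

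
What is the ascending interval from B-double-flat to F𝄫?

diminished fifth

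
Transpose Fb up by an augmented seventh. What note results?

E

F up a major seventh is E, so the target letter is E.
From Fb, an augmented seventh is 12 semitones up: E.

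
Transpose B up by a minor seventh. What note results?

A

A seventh above B lands on the letter A.
A minor seventh spans 10 semitones, so B moves to pitch class 9. On the letter A that is A.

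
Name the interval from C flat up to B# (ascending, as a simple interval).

Counting letters C–D–E–F–G–A–B gives a seventh.
Cb→B# = 13 semitones, 2 wider than the major seventh (11), so doubly augmented.

doubly augmented seventh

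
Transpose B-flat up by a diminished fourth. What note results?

Ebb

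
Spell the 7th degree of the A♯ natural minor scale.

The A# natural minor scale runs A# B# C# D# E# F# G#.
Degree 7 is G#.

G#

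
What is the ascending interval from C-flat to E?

augmented third

The letter names run C→E, a span of 2 letter steps, so the interval is some kind of third.
Cb to E is 5 semitones. A major third is 4, so 5 makes it augmented.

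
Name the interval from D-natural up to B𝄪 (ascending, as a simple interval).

The letter names run D→B, a span of 5 letter steps, so the interval is some kind of sixth.
D to B## is 11 semitones. A major sixth is 9, so 11 makes it doubly augmented.

doubly augmented sixth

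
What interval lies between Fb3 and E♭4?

The letter names run F→E, a span of 6 letter steps, so the interval is some kind of seventh.
Fb to Eb is 11 semitones. A major seventh is 11, so 11 makes it major.

major seventh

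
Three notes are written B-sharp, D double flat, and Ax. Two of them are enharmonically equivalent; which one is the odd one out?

In 12-tone equal temperament, enharmonic equivalents share a pitch class. B# is pitch class 0; Dbb is pitch class 0; A## is pitch class 11.
B# and Dbb share pitch class 0, while A## is pitch class 11.

A##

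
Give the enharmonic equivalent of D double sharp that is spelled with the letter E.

D## is pitch class 4. The letter E alone is pitch class 4.
Pitch class 4 on E needs no accidental: E.

E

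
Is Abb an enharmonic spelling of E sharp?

Two spellings are enharmonically equivalent only if they share a pitch class.
Here Abb → 7, E# → 5; 5 ≠ 7, so they are not.

No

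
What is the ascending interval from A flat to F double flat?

Counting letters A–B–C–D–E–F gives a sixth.
Ab→Fbb = 7 semitones, 2 narrower than the major sixth (9), so diminished.

diminished sixth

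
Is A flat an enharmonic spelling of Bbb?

Ab is pitch class 8; Bbb is pitch class 9.
The pitch classes differ (8 vs. 9), so they are not enharmonic equivalents.

No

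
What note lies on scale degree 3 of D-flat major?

Degree 3 takes the letter 2 steps above D, which is F.
In major, degree 3 sits 4 semitones above the tonic. Db + 4 semitones is pitch class 5, spelled on F as F.

F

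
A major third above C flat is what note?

A third above C lands on the letter E.
A major third spans 4 semitones, so Cb moves to pitch class 3. On the letter E that is Eb.

Eb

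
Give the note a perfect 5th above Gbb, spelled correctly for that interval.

Dbb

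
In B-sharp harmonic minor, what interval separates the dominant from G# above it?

The dominant of B# harmonic minor is F##.
F## up to G#: letters F→G make it a second; 1 semitone makes it minor.

minor second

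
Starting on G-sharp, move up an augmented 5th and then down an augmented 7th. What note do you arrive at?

An augmented fifth up from G# is D## (letter D, 8 semitones up).
An augmented seventh down from D## is E (letter E, 12 semitones down).

E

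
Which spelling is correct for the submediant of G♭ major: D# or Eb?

Eb

Each scale degree takes a distinct letter name. Degree 6 of a scale on G must use the letter E.
Eb and D# are enharmonically the same pitch, but only Eb uses the letter E, so it is the correct spelling here.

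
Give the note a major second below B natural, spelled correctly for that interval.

A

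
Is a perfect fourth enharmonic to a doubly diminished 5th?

Yes

A perfect fourth spans 5 semitones; a doubly diminished fifth spans 5.
They are enharmonically equivalent.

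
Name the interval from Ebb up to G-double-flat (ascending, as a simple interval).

minor third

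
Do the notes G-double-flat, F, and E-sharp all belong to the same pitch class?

Yes

Gbb is pitch class 5; F is pitch class 5; E# is pitch class 5.
All spellings map to pitch class 5, so they are enharmonically equivalent.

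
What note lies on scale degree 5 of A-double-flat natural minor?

The Abb natural minor scale runs Abb Bbb Cbb Dbb Ebb Fbb Gbb.
Degree 5 is Ebb.

Ebb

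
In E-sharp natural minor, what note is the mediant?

G#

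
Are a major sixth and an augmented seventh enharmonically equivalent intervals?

A major sixth spans 9 semitones; an augmented seventh spans 12.
The spans differ, so they are not enharmonic equivalents.

No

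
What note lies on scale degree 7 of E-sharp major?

Degree 7 takes the letter 6 steps above E, which is D.
In major, degree 7 sits 11 semitones above the tonic. E# + 11 semitones is pitch class 4, spelled on D as D##.

D##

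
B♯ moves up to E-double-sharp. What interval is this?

augmented fourth

The letter names run B→E, a span of 3 letter steps, so the interval is some kind of fourth.
B# to E## is 6 semitones. A perfect fourth is 5, so 6 makes it augmented.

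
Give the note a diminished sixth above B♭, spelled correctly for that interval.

A sixth above B lands on the letter G.
A diminished sixth spans 7 semitones, so Bb moves to pitch class 5. On the letter G that is Gbb.

Gbb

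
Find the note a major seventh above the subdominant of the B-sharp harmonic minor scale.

The subdominant of B# harmonic minor is E#.
A major seventh (11 semitones) above E# lands on the letter D, giving D##.

D##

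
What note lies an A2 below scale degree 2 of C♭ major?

Cbb

Scale degree 2 of Cb major is Db.
An augmented second (3 semitones) below Db lands on the letter C, giving Cbb.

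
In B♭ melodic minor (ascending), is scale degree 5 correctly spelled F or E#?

F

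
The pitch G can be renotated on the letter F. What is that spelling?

F##

G is pitch class 7. The letter F alone is pitch class 5.
To reach pitch class 7 from F requires an offset of +2 semitones, i.e. double sharp: F##.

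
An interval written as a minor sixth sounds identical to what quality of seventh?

doubly diminished

A minor sixth spans 8 semitones.
A seventh spanning 8 semitones is doubly diminished (the major seventh is 11).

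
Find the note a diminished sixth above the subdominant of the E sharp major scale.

The subdominant of E# major is A#.
A diminished sixth (7 semitones) above A# lands on the letter F, giving F.

F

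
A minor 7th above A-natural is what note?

G

A up a major seventh is G#, so the target letter is G.
From A, a minor seventh is 10 semitones up: G.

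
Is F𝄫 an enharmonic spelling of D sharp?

Yes

Fbb is pitch class 3; D# is pitch class 3.
All spellings map to pitch class 3, so they are enharmonically equivalent.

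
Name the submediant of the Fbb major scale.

Dbb

Degree 6 takes the letter 5 steps above F, which is D.
In major, degree 6 sits 9 semitones above the tonic. Fbb + 9 semitones is pitch class 0, spelled on D as Dbb.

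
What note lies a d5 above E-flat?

A fifth above E lands on the letter B.
A diminished fifth spans 6 semitones, so Eb moves to pitch class 9. On the letter B that is Bbb.

Bbb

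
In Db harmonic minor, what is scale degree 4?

Gb

The Db harmonic minor scale runs Db Eb Fb Gb Ab Bbb C.
Degree 4 is Gb.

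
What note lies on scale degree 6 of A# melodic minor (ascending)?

The A# melodic minor (ascending) scale runs A# B# C# D# E# F## G##.
Degree 6 is F##.

F##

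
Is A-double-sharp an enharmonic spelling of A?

A## is pitch class 11; A is pitch class 9.
The pitch classes differ (11 vs. 9), so they are not enharmonic equivalents.

No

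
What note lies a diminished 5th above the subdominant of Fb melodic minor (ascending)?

The subdominant of Fb melodic minor (ascending) is Bbb.
A diminished fifth (6 semitones) above Bbb lands on the letter F, giving Fbb.

Fbb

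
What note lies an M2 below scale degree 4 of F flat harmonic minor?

Abb

Scale degree 4 of Fb harmonic minor is Bbb.
A major second (2 semitones) below Bbb lands on the letter A, giving Abb.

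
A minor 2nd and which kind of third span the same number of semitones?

doubly diminished

A minor second spans 1 semitone.
A third spanning 1 semitone is doubly diminished (the major third is 4).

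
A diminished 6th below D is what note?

F##

D down a major sixth is F, so the target letter is F.
From D, a diminished sixth is 7 semitones down: F##.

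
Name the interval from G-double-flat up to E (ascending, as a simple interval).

The letter names run G→E, a span of 5 letter steps, so the interval is some kind of sixth.
Gbb to E is 11 semitones. A major sixth is 9, so 11 makes it doubly augmented.

doubly augmented sixth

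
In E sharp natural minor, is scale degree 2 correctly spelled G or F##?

Each scale degree takes a distinct letter name. Degree 2 of a scale on E must use the letter F.
F## and G are enharmonically the same pitch, but only F## uses the letter F, so it is the correct spelling here.

F##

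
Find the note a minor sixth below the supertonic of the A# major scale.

The supertonic of A# major is B#.
A minor sixth (8 semitones) below B# lands on the letter D, giving D##.

D##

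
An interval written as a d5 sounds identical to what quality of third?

A diminished fifth spans 6 semitones.
A third spanning 6 semitones is doubly augmented (the major third is 4).

doubly augmented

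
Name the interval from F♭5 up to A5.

augmented third

Counting letters F–G–A gives a third.
Fb→A = 5 semitones, 1 wider than the major third (4), so augmented.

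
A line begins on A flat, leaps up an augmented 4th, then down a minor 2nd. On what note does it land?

An augmented fourth up from Ab is D (letter D, 6 semitones up).
A minor second down from D is C# (letter C, 1 semitone down).

C#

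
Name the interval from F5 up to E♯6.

augmented seventh

The letter names run F→E, a span of 6 letter steps, so the interval is some kind of seventh.
F to E# is 12 semitones. A major seventh is 11, so 12 makes it augmented.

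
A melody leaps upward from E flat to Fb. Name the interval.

minor second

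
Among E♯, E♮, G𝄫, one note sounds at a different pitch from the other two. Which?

E

In 12-tone equal temperament, enharmonic equivalents share a pitch class. E# is pitch class 5; E is pitch class 4; Gbb is pitch class 5.
E# and Gbb share pitch class 5, while E is pitch class 4.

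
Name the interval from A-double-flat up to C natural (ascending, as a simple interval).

augmented third

The letter names run A→C, a span of 2 letter steps, so the interval is some kind of third.
Abb to C is 5 semitones. A major third is 4, so 5 makes it augmented.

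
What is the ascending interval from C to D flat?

minor second

The letter names run C→D, a span of 1 letter step, so the interval is some kind of second.
C to Db is 1 semitone. A major second is 2, so 1 makes it minor.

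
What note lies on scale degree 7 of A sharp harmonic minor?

Degree 7 takes the letter 6 steps above A, which is G.
In harmonic minor, degree 7 sits 11 semitones above the tonic. A# + 11 semitones is pitch class 9, spelled on G as G##.

G##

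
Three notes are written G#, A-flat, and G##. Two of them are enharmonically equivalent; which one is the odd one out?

G##

In 12-tone equal temperament, enharmonic equivalents share a pitch class. G# is pitch class 8; Ab is pitch class 8; G## is pitch class 9.
G# and Ab share pitch class 8, while G## is pitch class 9.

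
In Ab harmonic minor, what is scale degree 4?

The Ab harmonic minor scale runs Ab Bb Cb Db Eb Fb G.
Degree 4 is Db.

Db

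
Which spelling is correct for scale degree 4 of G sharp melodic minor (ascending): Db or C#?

Each scale degree takes a distinct letter name. Degree 4 of a scale on G must use the letter C.
C# and Db are enharmonically the same pitch, but only C# uses the letter C, so it is the correct spelling here.

C#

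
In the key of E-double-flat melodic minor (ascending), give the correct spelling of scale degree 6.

The Ebb melodic minor (ascending) scale runs Ebb Fb Gbb Abb Bbb Cb Db.
Degree 6 is Cb.

Cb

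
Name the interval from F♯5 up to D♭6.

Counting letters F–G–A–B–C–D gives a sixth.
F#→Db = 7 semitones, 2 narrower than the major sixth (9), so diminished.

diminished sixth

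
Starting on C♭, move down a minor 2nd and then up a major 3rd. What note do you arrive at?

D

A minor second down from Cb is Bb (letter B, 1 semitone down).
A major third up from Bb is D (letter D, 4 semitones up).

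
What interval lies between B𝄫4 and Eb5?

augmented fourth

The letter names run B→E, a span of 3 letter steps, so the interval is some kind of fourth.
Bbb to Eb is 6 semitones. A perfect fourth is 5, so 6 makes it augmented.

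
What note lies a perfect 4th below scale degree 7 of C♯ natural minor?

F#

Scale degree 7 of C# natural minor is B.
A perfect fourth (5 semitones) below B lands on the letter F, giving F#.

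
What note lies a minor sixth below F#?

F down a major sixth is Ab, so the target letter is A.
From F#, a minor sixth is 8 semitones down: A#.

A#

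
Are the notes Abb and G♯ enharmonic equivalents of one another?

Abb is pitch class 7; G# is pitch class 8.
The pitch classes differ (7 vs. 8), so they are not enharmonic equivalents.

No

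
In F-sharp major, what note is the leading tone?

The F# major scale runs F# G# A# B C# D# E#.
Degree 7 is E#.

E#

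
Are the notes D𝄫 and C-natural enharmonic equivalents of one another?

Yes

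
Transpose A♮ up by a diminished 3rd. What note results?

A up a major third is C#, so the target letter is C.
From A, a diminished third is 2 semitones up: Cb.

Cb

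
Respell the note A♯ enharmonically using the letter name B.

Bb

Plain B sits 1 semitone above A#, so on the letter B the same pitch needs a flat: Bb.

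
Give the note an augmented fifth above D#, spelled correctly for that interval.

A fifth above D lands on the letter A.
An augmented fifth spans 8 semitones, so D# moves to pitch class 11. On the letter A that is A##.

A##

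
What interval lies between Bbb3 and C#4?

doubly augmented second

The letter names run B→C, a span of 1 letter step, so the interval is some kind of second.
Bbb to C# is 4 semitones. A major second is 2, so 4 makes it doubly augmented.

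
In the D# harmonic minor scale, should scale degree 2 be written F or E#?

E#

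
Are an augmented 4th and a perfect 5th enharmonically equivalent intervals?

An augmented fourth spans 6 semitones; a perfect fifth spans 7.
The spans differ, so they are not enharmonic equivalents.

No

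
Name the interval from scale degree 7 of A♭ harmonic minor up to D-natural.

perfect fifth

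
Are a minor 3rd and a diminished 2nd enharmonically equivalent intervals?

A minor third spans 3 semitones; a diminished second spans 0.
The spans differ, so they are not enharmonic equivalents.

No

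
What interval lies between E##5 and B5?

doubly diminished fifth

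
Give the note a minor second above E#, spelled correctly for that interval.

F#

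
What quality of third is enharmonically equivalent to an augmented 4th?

doubly augmented

An augmented fourth spans 6 semitones.
A third spanning 6 semitones is doubly augmented (the major third is 4).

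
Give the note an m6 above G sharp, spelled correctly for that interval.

E

A sixth above G lands on the letter E.
A minor sixth spans 8 semitones, so G# moves to pitch class 4. On the letter E that is E.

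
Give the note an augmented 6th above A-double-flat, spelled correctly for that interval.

A sixth above A lands on the letter F.
An augmented sixth spans 10 semitones, so Abb moves to pitch class 5. On the letter F that is F.

F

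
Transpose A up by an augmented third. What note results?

A up a major third is C#, so the target letter is C.
From A, an augmented third is 5 semitones up: C##.

C##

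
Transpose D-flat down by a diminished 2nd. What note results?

C#

D down a major second is C, so the target letter is C.
From Db, a diminished second is 0 semitones down: C#.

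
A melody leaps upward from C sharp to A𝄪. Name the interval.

augmented sixth

The letter names run C→A, a span of 5 letter steps, so the interval is some kind of sixth.
C# to A## is 10 semitones. A major sixth is 9, so 10 makes it augmented.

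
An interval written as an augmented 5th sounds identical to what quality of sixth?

minor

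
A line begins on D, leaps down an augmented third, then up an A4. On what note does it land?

Eb

An augmented third down from D is Bbb (letter B, 5 semitones down).
An augmented fourth up from Bbb is Eb (letter E, 6 semitones up).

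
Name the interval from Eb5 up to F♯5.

The letter names run E→F, a span of 1 letter step, so the interval is some kind of second.
Eb to F# is 3 semitones. A major second is 2, so 3 makes it augmented.

augmented second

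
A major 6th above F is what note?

D

A sixth above F lands on the letter D.
A major sixth spans 9 semitones, so F moves to pitch class 2. On the letter D that is D.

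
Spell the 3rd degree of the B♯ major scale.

D##

The B# major scale runs B# C## D## E# F## G## A##.
Degree 3 is D##.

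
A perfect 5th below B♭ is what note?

B down a perfect fifth is E, so the target letter is E.
From Bb, a perfect fifth is 7 semitones down: Eb.

Eb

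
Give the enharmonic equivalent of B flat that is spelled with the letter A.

A#

Plain A sits 1 semitone below Bb, so on the letter A the same pitch needs a sharp: A#.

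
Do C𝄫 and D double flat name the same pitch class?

No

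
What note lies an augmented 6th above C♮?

A sixth above C lands on the letter A.
An augmented sixth spans 10 semitones, so C moves to pitch class 10. On the letter A that is A#.

A#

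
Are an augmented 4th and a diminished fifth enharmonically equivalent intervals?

Yes

An augmented fourth spans 6 semitones; a diminished fifth spans 6.
They are enharmonically equivalent.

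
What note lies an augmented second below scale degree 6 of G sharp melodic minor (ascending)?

Scale degree 6 of G# melodic minor (ascending) is E#.
An augmented second (3 semitones) below E# lands on the letter D, giving D.

D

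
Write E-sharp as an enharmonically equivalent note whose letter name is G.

E# is pitch class 5. The letter G alone is pitch class 7.
To reach pitch class 5 from G requires an offset of -2 semitones, i.e. double flat: Gbb.

Gbb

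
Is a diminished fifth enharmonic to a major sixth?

A diminished fifth spans 6 semitones; a major sixth spans 9.
The spans differ, so they are not enharmonic equivalents.

No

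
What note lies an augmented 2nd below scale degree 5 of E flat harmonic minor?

Scale degree 5 of Eb harmonic minor is Bb.
An augmented second (3 semitones) below Bb lands on the letter A, giving Abb.

Abb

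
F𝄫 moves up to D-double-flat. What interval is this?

The letter names run F→D, a span of 5 letter steps, so the interval is some kind of sixth.
Fbb to Dbb is 9 semitones. A major sixth is 9, so 9 makes it major.

major sixth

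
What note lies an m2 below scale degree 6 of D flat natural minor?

Ab

Scale degree 6 of Db natural minor is Bbb.
A minor second (1 semitone) below Bbb lands on the letter A, giving Ab.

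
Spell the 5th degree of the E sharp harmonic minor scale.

B#

The E# harmonic minor scale runs E# F## G# A# B# C# D##.
Degree 5 is B#.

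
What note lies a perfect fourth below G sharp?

G down a perfect fourth is D, so the target letter is D.
From G#, a perfect fourth is 5 semitones down: D#.

D#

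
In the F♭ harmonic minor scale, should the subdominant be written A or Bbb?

Bbb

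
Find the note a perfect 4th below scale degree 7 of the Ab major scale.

D

Scale degree 7 of Ab major is G.
A perfect fourth (5 semitones) below G lands on the letter D, giving D.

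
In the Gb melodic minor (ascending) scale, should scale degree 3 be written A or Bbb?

Each scale degree takes a distinct letter name. Degree 3 of a scale on G must use the letter B.
Bbb and A are enharmonically the same pitch, but only Bbb uses the letter B, so it is the correct spelling here.

Bbb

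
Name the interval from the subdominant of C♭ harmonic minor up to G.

The subdominant of Cb harmonic minor is Fb.
Fb up to G: letters F→G make it a second; 3 semitones makes it augmented.

augmented second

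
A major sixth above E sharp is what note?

C##

E up a major sixth is C#, so the target letter is C.
From E#, a major sixth is 9 semitones up: C##.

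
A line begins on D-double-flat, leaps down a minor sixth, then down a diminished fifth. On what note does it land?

Bb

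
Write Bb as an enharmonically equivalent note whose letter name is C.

Plain C sits 2 semitones above Bb, so on the letter C the same pitch needs a double flat: Cbb.

Cbb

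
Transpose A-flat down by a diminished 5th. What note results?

A down a perfect fifth is D, so the target letter is D.
From Ab, a diminished fifth is 6 semitones down: D.

D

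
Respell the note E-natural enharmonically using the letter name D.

D##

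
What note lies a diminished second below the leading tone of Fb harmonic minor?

D#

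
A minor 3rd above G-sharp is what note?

B

G up a major third is B, so the target letter is B.
From G#, a minor third is 3 semitones up: B.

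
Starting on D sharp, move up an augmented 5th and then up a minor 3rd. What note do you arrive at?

C##

An augmented fifth up from D# is A## (letter A, 8 semitones up).
A minor third up from A## is C## (letter C, 3 semitones up).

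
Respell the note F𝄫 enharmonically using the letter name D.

Fbb is pitch class 3. The letter D alone is pitch class 2.
To reach pitch class 3 from D requires an offset of +1 semitone, i.e. sharp: D#.

D#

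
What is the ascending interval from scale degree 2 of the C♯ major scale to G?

diminished fourth

Scale degree 2 of C# major is D#.
D# up to G: letters D→G make it a fourth; 4 semitones makes it diminished.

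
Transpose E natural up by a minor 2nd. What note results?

F

E up a major second is F#, so the target letter is F.
From E, a minor second is 1 semitone up: F.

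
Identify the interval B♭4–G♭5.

Counting letters B–C–D–E–F–G gives a sixth.
Bb→Gb = 8 semitones, 1 narrower than the major sixth (9), so minor.

minor sixth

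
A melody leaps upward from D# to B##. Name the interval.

augmented sixth

Counting letters D–E–F–G–A–B gives a sixth.
D#→B## = 10 semitones, 1 wider than the major sixth (9), so augmented.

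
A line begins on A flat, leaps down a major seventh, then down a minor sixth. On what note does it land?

Db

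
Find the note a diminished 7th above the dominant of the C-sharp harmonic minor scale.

F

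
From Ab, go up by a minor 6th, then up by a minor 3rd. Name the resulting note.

A minor sixth up from Ab is Fb (letter F, 8 semitones up).
A minor third up from Fb is Abb (letter A, 3 semitones up).

Abb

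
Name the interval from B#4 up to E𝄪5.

Counting letters B–C–D–E gives a fourth.
B#→E## = 6 semitones, 1 wider than the perfect fourth (5), so augmented.

augmented fourth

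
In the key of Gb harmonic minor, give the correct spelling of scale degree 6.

Degree 6 takes the letter 5 steps above G, which is E.
In harmonic minor, degree 6 sits 8 semitones above the tonic. Gb + 8 semitones is pitch class 2, spelled on E as Ebb.

Ebb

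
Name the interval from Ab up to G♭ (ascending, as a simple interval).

minor seventh

Counting letters A–B–C–D–E–F–G gives a seventh.
Ab→Gb = 10 semitones, 1 narrower than the major seventh (11), so minor.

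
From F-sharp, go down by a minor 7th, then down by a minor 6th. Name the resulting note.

B#

A minor seventh down from F# is G# (letter G, 10 semitones down).
A minor sixth down from G# is B# (letter B, 8 semitones down).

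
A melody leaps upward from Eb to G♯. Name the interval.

augmented third

Counting letters E–F–G gives a third.
Eb→G# = 5 semitones, 1 wider than the major third (4), so augmented.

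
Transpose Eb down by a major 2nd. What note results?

Db

A second below E lands on the letter D.
A major second spans 2 semitones, so Eb moves to pitch class 1. On the letter D that is Db.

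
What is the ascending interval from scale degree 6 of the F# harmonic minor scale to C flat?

Scale degree 6 of F# harmonic minor is D.
D up to Cb: letters D→C make it a seventh; 9 semitones makes it diminished.

diminished seventh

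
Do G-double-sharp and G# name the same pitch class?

Two spellings are enharmonically equivalent only if they share a pitch class.
Here G## → 9, G# → 8; 8 ≠ 9, so they are not.

No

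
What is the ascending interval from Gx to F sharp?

diminished seventh

The letter names run G→F, a span of 6 letter steps, so the interval is some kind of seventh.
G## to F# is 9 semitones. A major seventh is 11, so 9 makes it diminished.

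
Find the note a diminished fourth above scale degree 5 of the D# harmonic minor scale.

D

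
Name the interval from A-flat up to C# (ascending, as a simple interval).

augmented third

Counting letters A–B–C gives a third.
Ab→C# = 5 semitones, 1 wider than the major third (4), so augmented.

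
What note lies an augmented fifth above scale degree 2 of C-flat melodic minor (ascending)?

A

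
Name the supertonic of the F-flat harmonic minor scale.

The Fb harmonic minor scale runs Fb Gb Abb Bbb Cb Dbb Eb.
Degree 2 is Gb.

Gb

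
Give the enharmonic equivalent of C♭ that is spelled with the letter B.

Plain B sits at the same pitch as Cb, so on the letter B the same pitch needs a natural: B.

B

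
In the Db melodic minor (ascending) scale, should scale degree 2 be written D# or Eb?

Eb

Each scale degree takes a distinct letter name. Degree 2 of a scale on D must use the letter E.
Eb and D# are enharmonically the same pitch, but only Eb uses the letter E, so it is the correct spelling here.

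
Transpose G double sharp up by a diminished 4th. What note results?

C#

A fourth above G lands on the letter C.
A diminished fourth spans 4 semitones, so G## moves to pitch class 1. On the letter C that is C#.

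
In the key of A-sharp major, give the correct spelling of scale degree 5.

E#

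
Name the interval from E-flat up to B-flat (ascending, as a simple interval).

Counting letters E–F–G–A–B gives a fifth.
Eb→Bb = 7 semitones, exactly the perfect fifth.

perfect fifth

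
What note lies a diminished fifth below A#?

D##

A fifth below A lands on the letter D.
A diminished fifth spans 6 semitones, so A# moves to pitch class 4. On the letter D that is D##.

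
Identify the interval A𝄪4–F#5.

diminished sixth

The letter names run A→F, a span of 5 letter steps, so the interval is some kind of sixth.
A## to F# is 7 semitones. A major sixth is 9, so 7 makes it diminished.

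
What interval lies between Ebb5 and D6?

The letter names run E→D, a span of 6 letter steps, so the interval is some kind of seventh.
Ebb to D is 12 semitones. A major seventh is 11, so 12 makes it augmented.

augmented seventh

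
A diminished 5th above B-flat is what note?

B up a perfect fifth is F#, so the target letter is F.
From Bb, a diminished fifth is 6 semitones up: Fb.

Fb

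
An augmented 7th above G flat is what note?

F#

A seventh above G lands on the letter F.
An augmented seventh spans 12 semitones, so Gb moves to pitch class 6. On the letter F that is F#.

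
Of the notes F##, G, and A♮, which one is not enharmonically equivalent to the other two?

In 12-tone equal temperament, enharmonic equivalents share a pitch class. F## is pitch class 7; G is pitch class 7; A is pitch class 9.
F## and G share pitch class 7, while A is pitch class 9.

A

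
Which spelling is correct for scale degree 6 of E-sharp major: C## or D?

C##

Each scale degree takes a distinct letter name. Degree 6 of a scale on E must use the letter C.
C## and D are enharmonically the same pitch, but only C## uses the letter C, so it is the correct spelling here.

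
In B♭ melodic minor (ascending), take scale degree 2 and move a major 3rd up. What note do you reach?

E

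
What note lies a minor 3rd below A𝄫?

Fb

A third below A lands on the letter F.
A minor third spans 3 semitones, so Abb moves to pitch class 4. On the letter F that is Fb.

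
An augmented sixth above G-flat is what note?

E

A sixth above G lands on the letter E.
An augmented sixth spans 10 semitones, so Gb moves to pitch class 4. On the letter E that is E.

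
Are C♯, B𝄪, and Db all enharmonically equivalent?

C# is pitch class 1; B## is pitch class 1; Db is pitch class 1.
All spellings map to pitch class 1, so they are enharmonically equivalent.

Yes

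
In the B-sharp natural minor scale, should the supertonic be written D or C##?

C##

Each scale degree takes a distinct letter name. Degree 2 of a scale on B must use the letter C.
C## and D are enharmonically the same pitch, but only C## uses the letter C, so it is the correct spelling here.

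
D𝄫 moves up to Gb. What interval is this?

Counting letters D–E–F–G gives a fourth.
Dbb→Gb = 6 semitones, 1 wider than the perfect fourth (5), so augmented.

augmented fourth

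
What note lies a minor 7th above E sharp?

D#

E up a major seventh is D#, so the target letter is D.
From E#, a minor seventh is 10 semitones up: D#.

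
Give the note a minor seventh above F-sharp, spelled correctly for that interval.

F up a major seventh is E, so the target letter is E.
From F#, a minor seventh is 10 semitones up: E.

E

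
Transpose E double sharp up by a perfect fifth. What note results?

B##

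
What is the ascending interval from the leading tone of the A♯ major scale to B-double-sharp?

major third

The leading tone of A# major is G##.
G## up to B##: letters G→B make it a third; 4 semitones makes it major.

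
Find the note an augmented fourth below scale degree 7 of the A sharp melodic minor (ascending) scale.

D#

Scale degree 7 of A# melodic minor (ascending) is G##.
An augmented fourth (6 semitones) below G## lands on the letter D, giving D#.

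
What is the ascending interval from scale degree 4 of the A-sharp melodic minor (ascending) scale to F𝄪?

Scale degree 4 of A# melodic minor (ascending) is D#.
D# up to F##: letters D→F make it a third; 4 semitones makes it major.

major third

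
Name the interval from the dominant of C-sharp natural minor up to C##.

The dominant of C# natural minor is G#.
G# up to C##: letters G→C make it a fourth; 6 semitones makes it augmented.

augmented fourth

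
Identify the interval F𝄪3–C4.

doubly diminished fifth

The letter names run F→C, a span of 4 letter steps, so the interval is some kind of fifth.
F## to C is 5 semitones. A perfect fifth is 7, so 5 makes it doubly diminished.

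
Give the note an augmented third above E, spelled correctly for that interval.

G##

E up a major third is G#, so the target letter is G.
From E, an augmented third is 5 semitones up: G##.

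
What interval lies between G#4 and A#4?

major second

The letter names run G→A, a span of 1 letter step, so the interval is some kind of second.
G# to A# is 2 semitones. A major second is 2, so 2 makes it major.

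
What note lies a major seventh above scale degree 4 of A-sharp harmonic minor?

Scale degree 4 of A# harmonic minor is D#.
A major seventh (11 semitones) above D# lands on the letter C, giving C##.

C##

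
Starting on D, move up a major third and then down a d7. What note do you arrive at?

G##

A major third up from D is F# (letter F, 4 semitones up).
A diminished seventh down from F# is G## (letter G, 9 semitones down).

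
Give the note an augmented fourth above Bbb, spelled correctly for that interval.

Eb

B up a perfect fourth is E, so the target letter is E.
From Bbb, an augmented fourth is 6 semitones up: Eb.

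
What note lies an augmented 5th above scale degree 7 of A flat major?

Scale degree 7 of Ab major is G.
An augmented fifth (8 semitones) above G lands on the letter D, giving D#.

D#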